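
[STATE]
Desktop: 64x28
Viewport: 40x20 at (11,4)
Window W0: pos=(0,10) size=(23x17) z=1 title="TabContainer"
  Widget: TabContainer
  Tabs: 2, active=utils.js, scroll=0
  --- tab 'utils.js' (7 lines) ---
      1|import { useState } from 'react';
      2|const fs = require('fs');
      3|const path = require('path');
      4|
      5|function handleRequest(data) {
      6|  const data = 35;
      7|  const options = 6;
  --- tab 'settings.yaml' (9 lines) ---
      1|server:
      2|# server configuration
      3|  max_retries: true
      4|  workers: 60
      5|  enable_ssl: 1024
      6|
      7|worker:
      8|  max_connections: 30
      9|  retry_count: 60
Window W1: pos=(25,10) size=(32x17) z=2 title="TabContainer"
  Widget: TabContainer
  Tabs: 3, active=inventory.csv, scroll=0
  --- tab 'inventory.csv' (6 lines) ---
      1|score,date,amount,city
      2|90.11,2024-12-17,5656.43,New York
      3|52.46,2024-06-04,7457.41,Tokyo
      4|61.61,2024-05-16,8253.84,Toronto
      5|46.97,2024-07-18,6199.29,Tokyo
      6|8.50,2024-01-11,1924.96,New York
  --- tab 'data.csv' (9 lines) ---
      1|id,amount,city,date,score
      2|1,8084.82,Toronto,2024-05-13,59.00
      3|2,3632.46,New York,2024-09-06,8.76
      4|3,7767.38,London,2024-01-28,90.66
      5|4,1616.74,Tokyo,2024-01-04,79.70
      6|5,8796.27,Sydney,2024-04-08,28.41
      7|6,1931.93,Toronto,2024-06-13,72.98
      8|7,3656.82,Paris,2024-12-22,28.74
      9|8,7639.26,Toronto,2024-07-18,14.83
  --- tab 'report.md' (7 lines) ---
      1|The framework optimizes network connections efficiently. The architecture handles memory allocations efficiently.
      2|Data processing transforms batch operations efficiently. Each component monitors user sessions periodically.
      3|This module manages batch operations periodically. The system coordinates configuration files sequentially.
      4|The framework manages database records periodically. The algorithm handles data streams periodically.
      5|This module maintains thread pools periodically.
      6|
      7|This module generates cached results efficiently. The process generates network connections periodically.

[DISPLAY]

                                        
                                        
                                        
                                        
                                        
                                        
━━━━━━━━━━━┓  ┏━━━━━━━━━━━━━━━━━━━━━━━━━
ner        ┃  ┃ TabContainer            
───────────┨  ┠─────────────────────────
│ settings.┃  ┃[inventory.csv]│ data.csv
───────────┃  ┃─────────────────────────
seState } f┃  ┃score,date,amount,city   
 require('f┃  ┃90.11,2024-12-17,5656.43,
 = require(┃  ┃52.46,2024-06-04,7457.41,
           ┃  ┃61.61,2024-05-16,8253.84,
andleReques┃  ┃46.97,2024-07-18,6199.29,
ta = 35;   ┃  ┃8.50,2024-01-11,1924.96,N
tions = 6; ┃  ┃                         
           ┃  ┃                         
           ┃  ┃                         


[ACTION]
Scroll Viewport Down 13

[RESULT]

                                        
                                        
━━━━━━━━━━━┓  ┏━━━━━━━━━━━━━━━━━━━━━━━━━
ner        ┃  ┃ TabContainer            
───────────┨  ┠─────────────────────────
│ settings.┃  ┃[inventory.csv]│ data.csv
───────────┃  ┃─────────────────────────
seState } f┃  ┃score,date,amount,city   
 require('f┃  ┃90.11,2024-12-17,5656.43,
 = require(┃  ┃52.46,2024-06-04,7457.41,
           ┃  ┃61.61,2024-05-16,8253.84,
andleReques┃  ┃46.97,2024-07-18,6199.29,
ta = 35;   ┃  ┃8.50,2024-01-11,1924.96,N
tions = 6; ┃  ┃                         
           ┃  ┃                         
           ┃  ┃                         
           ┃  ┃                         
           ┃  ┃                         
━━━━━━━━━━━┛  ┗━━━━━━━━━━━━━━━━━━━━━━━━━
                                        


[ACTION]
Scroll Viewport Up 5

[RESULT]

                                        
                                        
                                        
                                        
                                        
                                        
                                        
━━━━━━━━━━━┓  ┏━━━━━━━━━━━━━━━━━━━━━━━━━
ner        ┃  ┃ TabContainer            
───────────┨  ┠─────────────────────────
│ settings.┃  ┃[inventory.csv]│ data.csv
───────────┃  ┃─────────────────────────
seState } f┃  ┃score,date,amount,city   
 require('f┃  ┃90.11,2024-12-17,5656.43,
 = require(┃  ┃52.46,2024-06-04,7457.41,
           ┃  ┃61.61,2024-05-16,8253.84,
andleReques┃  ┃46.97,2024-07-18,6199.29,
ta = 35;   ┃  ┃8.50,2024-01-11,1924.96,N
tions = 6; ┃  ┃                         
           ┃  ┃                         


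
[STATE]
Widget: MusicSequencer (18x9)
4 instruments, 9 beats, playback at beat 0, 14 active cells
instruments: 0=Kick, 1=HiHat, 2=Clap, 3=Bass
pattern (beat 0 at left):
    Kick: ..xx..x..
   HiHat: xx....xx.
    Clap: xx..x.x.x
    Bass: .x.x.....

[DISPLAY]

      ▼12345678   
  Kick··██··█··   
 HiHat██····██·   
  Clap██··█·█·█   
  Bass·█·█·····   
                  
                  
                  
                  


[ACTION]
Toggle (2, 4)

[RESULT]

      ▼12345678   
  Kick··██··█··   
 HiHat██····██·   
  Clap██····█·█   
  Bass·█·█·····   
                  
                  
                  
                  


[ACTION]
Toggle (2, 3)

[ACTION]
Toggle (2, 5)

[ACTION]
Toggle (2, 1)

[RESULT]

      ▼12345678   
  Kick··██··█··   
 HiHat██····██·   
  Clap█··█·██·█   
  Bass·█·█·····   
                  
                  
                  
                  


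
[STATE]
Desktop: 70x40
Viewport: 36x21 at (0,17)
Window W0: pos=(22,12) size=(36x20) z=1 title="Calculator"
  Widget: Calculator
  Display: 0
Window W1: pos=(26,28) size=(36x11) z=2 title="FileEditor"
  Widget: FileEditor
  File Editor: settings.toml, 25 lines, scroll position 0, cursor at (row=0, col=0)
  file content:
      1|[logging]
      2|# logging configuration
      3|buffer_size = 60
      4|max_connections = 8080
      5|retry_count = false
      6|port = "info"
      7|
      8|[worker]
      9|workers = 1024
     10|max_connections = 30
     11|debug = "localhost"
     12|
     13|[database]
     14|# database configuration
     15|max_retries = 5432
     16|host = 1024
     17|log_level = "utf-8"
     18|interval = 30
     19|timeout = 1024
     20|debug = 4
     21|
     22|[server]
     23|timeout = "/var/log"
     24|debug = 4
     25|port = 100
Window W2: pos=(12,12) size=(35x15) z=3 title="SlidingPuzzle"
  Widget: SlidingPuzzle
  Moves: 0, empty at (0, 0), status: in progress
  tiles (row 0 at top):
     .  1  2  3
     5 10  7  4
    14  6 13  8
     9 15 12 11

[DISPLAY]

            ┃├────┼────┼────┼────┤  
            ┃│  5 │ 10 │  7 │  4 │  
            ┃├────┼────┼────┼────┤  
            ┃│ 14 │  6 │ 13 │  8 │  
            ┃├────┼────┼────┼────┤  
            ┃│  9 │ 15 │ 12 │ 11 │  
            ┃└────┴────┴────┴────┘  
            ┃Moves: 0               
            ┃                       
            ┗━━━━━━━━━━━━━━━━━━━━━━━
                      ┃             
                      ┃   ┏━━━━━━━━━
                      ┃   ┃ FileEdit
                      ┃   ┠─────────
                      ┗━━━┃█logging]
                          ┃# logging
                          ┃buffer_si
                          ┃max_conne
                          ┃retry_cou
                          ┃port = "i
                          ┃         


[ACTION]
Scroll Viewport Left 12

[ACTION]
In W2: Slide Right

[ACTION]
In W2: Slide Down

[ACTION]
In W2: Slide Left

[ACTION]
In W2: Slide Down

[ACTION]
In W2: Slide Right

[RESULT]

            ┃├────┼────┼────┼────┤  
            ┃│  5 │ 10 │  7 │  4 │  
            ┃├────┼────┼────┼────┤  
            ┃│ 14 │  6 │ 13 │  8 │  
            ┃├────┼────┼────┼────┤  
            ┃│  9 │ 15 │ 12 │ 11 │  
            ┃└────┴────┴────┴────┘  
            ┃Moves: 2               
            ┃                       
            ┗━━━━━━━━━━━━━━━━━━━━━━━
                      ┃             
                      ┃   ┏━━━━━━━━━
                      ┃   ┃ FileEdit
                      ┃   ┠─────────
                      ┗━━━┃█logging]
                          ┃# logging
                          ┃buffer_si
                          ┃max_conne
                          ┃retry_cou
                          ┃port = "i
                          ┃         


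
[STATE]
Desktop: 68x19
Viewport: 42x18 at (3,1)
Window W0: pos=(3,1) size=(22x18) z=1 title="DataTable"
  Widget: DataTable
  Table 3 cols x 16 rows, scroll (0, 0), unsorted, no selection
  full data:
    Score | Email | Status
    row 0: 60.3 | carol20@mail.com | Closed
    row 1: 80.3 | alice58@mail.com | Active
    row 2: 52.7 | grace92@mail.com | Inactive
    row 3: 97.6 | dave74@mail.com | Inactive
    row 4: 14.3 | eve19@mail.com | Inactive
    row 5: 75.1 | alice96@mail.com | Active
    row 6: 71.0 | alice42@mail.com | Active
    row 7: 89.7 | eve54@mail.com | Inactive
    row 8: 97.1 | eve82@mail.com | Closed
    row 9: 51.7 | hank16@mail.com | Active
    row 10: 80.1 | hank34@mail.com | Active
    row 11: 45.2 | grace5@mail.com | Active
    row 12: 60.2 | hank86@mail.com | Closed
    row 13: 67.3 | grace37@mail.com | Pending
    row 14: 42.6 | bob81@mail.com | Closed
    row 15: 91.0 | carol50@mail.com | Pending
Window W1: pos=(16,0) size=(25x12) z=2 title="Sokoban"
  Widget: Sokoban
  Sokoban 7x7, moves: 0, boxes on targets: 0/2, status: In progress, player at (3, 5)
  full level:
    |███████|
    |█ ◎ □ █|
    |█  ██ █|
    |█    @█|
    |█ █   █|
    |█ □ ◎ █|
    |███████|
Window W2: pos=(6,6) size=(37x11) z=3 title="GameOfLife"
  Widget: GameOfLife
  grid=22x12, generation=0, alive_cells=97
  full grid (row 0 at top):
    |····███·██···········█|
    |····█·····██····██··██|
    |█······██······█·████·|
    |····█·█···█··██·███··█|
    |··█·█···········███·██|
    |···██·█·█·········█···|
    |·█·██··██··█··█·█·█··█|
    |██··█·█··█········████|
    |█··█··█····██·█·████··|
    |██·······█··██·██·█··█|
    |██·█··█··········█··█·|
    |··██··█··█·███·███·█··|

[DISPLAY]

┏━━━━━━━━━━━━┃ Sokoban               ┃    
┃ DataTable  ┠───────────────────────┨    
┠────────────┃███████                ┃    
┃Score│Email ┃█ ◎ □ █                ┃    
┃─────┼──────┃█  ██ █                ┃    
┃60┏━━━━━━━━━━━━━━━━━━━━━━━━━━━━━━━━━━━┓  
┃80┃ GameOfLife                        ┃  
┃52┠───────────────────────────────────┨  
┃97┃Gen: 0                             ┃  
┃14┃····█·█···█··██·███··█             ┃  
┃75┃··█·█···········███·██             ┃  
┃71┃···██·█·█·········█···             ┃  
┃89┃·█·██··██··█··█·█·█··█             ┃  
┃97┃██··█·█··█········████             ┃  
┃51┃█··█··█····██·█·████··             ┃  
┃80┗━━━━━━━━━━━━━━━━━━━━━━━━━━━━━━━━━━━┛  
┃45.2 │grace5@mail.co┃                    
┗━━━━━━━━━━━━━━━━━━━━┛                    


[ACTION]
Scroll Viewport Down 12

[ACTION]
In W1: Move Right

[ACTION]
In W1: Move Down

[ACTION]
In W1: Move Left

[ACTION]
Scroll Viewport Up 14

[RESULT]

             ┏━━━━━━━━━━━━━━━━━━━━━━━┓    
┏━━━━━━━━━━━━┃ Sokoban               ┃    
┃ DataTable  ┠───────────────────────┨    
┠────────────┃███████                ┃    
┃Score│Email ┃█ ◎ □ █                ┃    
┃─────┼──────┃█  ██ █                ┃    
┃60┏━━━━━━━━━━━━━━━━━━━━━━━━━━━━━━━━━━━┓  
┃80┃ GameOfLife                        ┃  
┃52┠───────────────────────────────────┨  
┃97┃Gen: 0                             ┃  
┃14┃····█·█···█··██·███··█             ┃  
┃75┃··█·█···········███·██             ┃  
┃71┃···██·█·█·········█···             ┃  
┃89┃·█·██··██··█··█·█·█··█             ┃  
┃97┃██··█·█··█········████             ┃  
┃51┃█··█··█····██·█·████··             ┃  
┃80┗━━━━━━━━━━━━━━━━━━━━━━━━━━━━━━━━━━━┛  
┃45.2 │grace5@mail.co┃                    


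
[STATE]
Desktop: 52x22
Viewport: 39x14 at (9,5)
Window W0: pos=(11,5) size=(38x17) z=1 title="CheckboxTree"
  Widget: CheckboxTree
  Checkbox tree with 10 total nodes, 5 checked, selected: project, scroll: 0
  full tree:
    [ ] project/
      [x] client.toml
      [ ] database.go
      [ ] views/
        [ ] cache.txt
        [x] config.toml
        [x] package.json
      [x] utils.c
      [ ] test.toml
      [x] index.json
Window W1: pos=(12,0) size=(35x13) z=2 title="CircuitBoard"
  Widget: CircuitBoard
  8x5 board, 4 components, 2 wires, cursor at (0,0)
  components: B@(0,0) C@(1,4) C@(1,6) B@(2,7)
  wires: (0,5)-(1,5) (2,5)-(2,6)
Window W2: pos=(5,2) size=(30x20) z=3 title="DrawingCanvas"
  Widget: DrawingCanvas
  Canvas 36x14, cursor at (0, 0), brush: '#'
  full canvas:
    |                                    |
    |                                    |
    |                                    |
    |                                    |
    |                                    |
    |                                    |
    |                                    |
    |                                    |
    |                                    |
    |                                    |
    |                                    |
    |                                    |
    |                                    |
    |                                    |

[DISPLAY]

                         ┃  │        ┃━
                         ┃  ·   C    ┃ 
                         ┃           ┃─
                         ┃  · ─ ·   B┃ 
                         ┃           ┃ 
                         ┃           ┃ 
                         ┃           ┃ 
                         ┃━━━━━━━━━━━┛ 
                         ┃             
                         ┃             
                         ┃             
                         ┃             
                         ┃             
                         ┃             


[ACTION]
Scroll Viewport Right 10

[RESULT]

                     ┃  │        ┃━┓   
                     ┃  ·   C    ┃ ┃   
                     ┃           ┃─┨   
                     ┃  · ─ ·   B┃ ┃   
                     ┃           ┃ ┃   
                     ┃           ┃ ┃   
                     ┃           ┃ ┃   
                     ┃━━━━━━━━━━━┛ ┃   
                     ┃             ┃   
                     ┃             ┃   
                     ┃             ┃   
                     ┃             ┃   
                     ┃             ┃   
                     ┃             ┃   


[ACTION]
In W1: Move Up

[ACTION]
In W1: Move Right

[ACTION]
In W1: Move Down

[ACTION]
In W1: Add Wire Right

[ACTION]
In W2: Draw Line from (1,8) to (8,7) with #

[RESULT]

                     ┃  │        ┃━┓   
 #                   ┃  ·   C    ┃ ┃   
 #                   ┃           ┃─┨   
 #                   ┃  · ─ ·   B┃ ┃   
 #                   ┃           ┃ ┃   
#                    ┃           ┃ ┃   
#                    ┃           ┃ ┃   
#                    ┃━━━━━━━━━━━┛ ┃   
#                    ┃             ┃   
                     ┃             ┃   
                     ┃             ┃   
                     ┃             ┃   
                     ┃             ┃   
                     ┃             ┃   


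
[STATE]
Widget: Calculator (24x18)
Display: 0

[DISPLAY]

                       0
┌───┬───┬───┬───┐       
│ 7 │ 8 │ 9 │ ÷ │       
├───┼───┼───┼───┤       
│ 4 │ 5 │ 6 │ × │       
├───┼───┼───┼───┤       
│ 1 │ 2 │ 3 │ - │       
├───┼───┼───┼───┤       
│ 0 │ . │ = │ + │       
├───┼───┼───┼───┤       
│ C │ MC│ MR│ M+│       
└───┴───┴───┴───┘       
                        
                        
                        
                        
                        
                        


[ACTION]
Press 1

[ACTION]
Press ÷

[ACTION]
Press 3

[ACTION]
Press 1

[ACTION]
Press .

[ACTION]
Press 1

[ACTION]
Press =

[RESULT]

           0.03215434084
┌───┬───┬───┬───┐       
│ 7 │ 8 │ 9 │ ÷ │       
├───┼───┼───┼───┤       
│ 4 │ 5 │ 6 │ × │       
├───┼───┼───┼───┤       
│ 1 │ 2 │ 3 │ - │       
├───┼───┼───┼───┤       
│ 0 │ . │ = │ + │       
├───┼───┼───┼───┤       
│ C │ MC│ MR│ M+│       
└───┴───┴───┴───┘       
                        
                        
                        
                        
                        
                        


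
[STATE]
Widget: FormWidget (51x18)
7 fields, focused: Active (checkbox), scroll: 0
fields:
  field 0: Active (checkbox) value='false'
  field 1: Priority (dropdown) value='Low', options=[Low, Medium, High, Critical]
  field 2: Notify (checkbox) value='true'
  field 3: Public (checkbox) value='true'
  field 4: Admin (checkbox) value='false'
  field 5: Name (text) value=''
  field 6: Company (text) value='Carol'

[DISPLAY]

> Active:     [ ]                                  
  Priority:   [Low                               ▼]
  Notify:     [x]                                  
  Public:     [x]                                  
  Admin:      [ ]                                  
  Name:       [                                   ]
  Company:    [Carol                              ]
                                                   
                                                   
                                                   
                                                   
                                                   
                                                   
                                                   
                                                   
                                                   
                                                   
                                                   


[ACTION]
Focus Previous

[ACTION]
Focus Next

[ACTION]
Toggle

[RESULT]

> Active:     [x]                                  
  Priority:   [Low                               ▼]
  Notify:     [x]                                  
  Public:     [x]                                  
  Admin:      [ ]                                  
  Name:       [                                   ]
  Company:    [Carol                              ]
                                                   
                                                   
                                                   
                                                   
                                                   
                                                   
                                                   
                                                   
                                                   
                                                   
                                                   


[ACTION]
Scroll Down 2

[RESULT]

  Notify:     [x]                                  
  Public:     [x]                                  
  Admin:      [ ]                                  
  Name:       [                                   ]
  Company:    [Carol                              ]
                                                   
                                                   
                                                   
                                                   
                                                   
                                                   
                                                   
                                                   
                                                   
                                                   
                                                   
                                                   
                                                   


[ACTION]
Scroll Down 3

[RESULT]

  Name:       [                                   ]
  Company:    [Carol                              ]
                                                   
                                                   
                                                   
                                                   
                                                   
                                                   
                                                   
                                                   
                                                   
                                                   
                                                   
                                                   
                                                   
                                                   
                                                   
                                                   


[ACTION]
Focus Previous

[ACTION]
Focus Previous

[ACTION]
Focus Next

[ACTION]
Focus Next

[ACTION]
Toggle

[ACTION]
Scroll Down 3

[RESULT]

                                                   
                                                   
                                                   
                                                   
                                                   
                                                   
                                                   
                                                   
                                                   
                                                   
                                                   
                                                   
                                                   
                                                   
                                                   
                                                   
                                                   
                                                   


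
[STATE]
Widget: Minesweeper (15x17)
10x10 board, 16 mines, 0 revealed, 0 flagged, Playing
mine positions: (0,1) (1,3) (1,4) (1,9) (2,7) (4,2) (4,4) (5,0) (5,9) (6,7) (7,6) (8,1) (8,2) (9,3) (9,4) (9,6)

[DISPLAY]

■■■■■■■■■■     
■■■■■■■■■■     
■■■■■■■■■■     
■■■■■■■■■■     
■■■■■■■■■■     
■■■■■■■■■■     
■■■■■■■■■■     
■■■■■■■■■■     
■■■■■■■■■■     
■■■■■■■■■■     
               
               
               
               
               
               
               


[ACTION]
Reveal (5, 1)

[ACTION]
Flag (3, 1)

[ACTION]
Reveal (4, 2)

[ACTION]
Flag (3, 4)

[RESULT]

■✹■■■■■■■■     
■■■✹✹■■■■✹     
■■■■■■■✹■■     
■⚑■■■■■■■■     
■■✹■✹■■■■■     
✹2■■■■■■■✹     
■■■■■■■✹■■     
■■■■■■✹■■■     
■✹✹■■■■■■■     
■■■✹✹■✹■■■     
               
               
               
               
               
               
               


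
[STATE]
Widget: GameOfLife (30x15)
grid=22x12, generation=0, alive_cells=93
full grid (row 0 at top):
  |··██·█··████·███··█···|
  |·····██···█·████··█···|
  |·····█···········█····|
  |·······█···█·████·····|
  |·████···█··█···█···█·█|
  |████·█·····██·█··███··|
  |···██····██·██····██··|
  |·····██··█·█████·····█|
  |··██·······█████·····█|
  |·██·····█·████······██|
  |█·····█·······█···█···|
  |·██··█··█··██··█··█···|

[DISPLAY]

Gen: 0                        
··██·█··████·███··█···        
·····██···█·████··█···        
·····█···········█····        
·······█···█·████·····        
·████···█··█···█···█·█        
████·█·····██·█··███··        
···██····██·██····██··        
·····██··█·█████·····█        
··██·······█████·····█        
·██·····█·████······██        
█·····█·······█···█···        
·██··█··█··██··█··█···        
                              
                              


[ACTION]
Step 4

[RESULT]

Gen: 4                        
·········██·····███···        
····█·█··█·█····██·█··        
··██·██··██···█··█·█··        
···████·····█···█·····        
█·██·····█···█···█····        
······█·██·█·····█····        
██····███····█····█···        
·██·████·····█··█·███·        
···██·····██·███·█·█·█        
·········█·██··█···█·█        
·········██·········██        
······················        
                              
                              


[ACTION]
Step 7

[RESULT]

Gen: 11                       
···█·███··············        
·██·█·███·██····███···        
·██···█·█·██··········        
····█··██···█···█·····        
·██·█··█··██···███····        
·██████··█·█···█··███·        
·····█·········█·····█        
·········█·█·····█···█        
····██···█············        
············█····█·█··        
········███·█····█····        
·········█············        
                              
                              


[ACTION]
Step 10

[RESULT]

Gen: 21                       
·█████················        
█···█·█···············        
·█··············██····        
······················        
······██········█·····        
·······██····█·█······        
····█··██·█···█████···        
···█···██·█·······█···        
····█··█···█······█···        
·····██···············        
······················        
······················        
                              
                              


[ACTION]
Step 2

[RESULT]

Gen: 23                       
·█████················        
·██·██················        
······················        
·······█··············        
·······██·············        
······█·█······███····        
·····█····█···█···██··        
···██·█·······█···██··        
···█···█··············        
····████··············        
······················        
······················        
                              
                              


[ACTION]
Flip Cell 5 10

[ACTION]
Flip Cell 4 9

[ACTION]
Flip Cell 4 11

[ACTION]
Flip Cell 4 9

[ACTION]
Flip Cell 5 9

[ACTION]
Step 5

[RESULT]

Gen: 28                       
······················        
······················        
······················        
··········██··········        
·······██·██····█·····        
········█···█···█·█···        
···█······██····█··█··        
···█······██······██··        
·····██···············        
····█··██·············        
····█·█···············        
······················        
                              
                              


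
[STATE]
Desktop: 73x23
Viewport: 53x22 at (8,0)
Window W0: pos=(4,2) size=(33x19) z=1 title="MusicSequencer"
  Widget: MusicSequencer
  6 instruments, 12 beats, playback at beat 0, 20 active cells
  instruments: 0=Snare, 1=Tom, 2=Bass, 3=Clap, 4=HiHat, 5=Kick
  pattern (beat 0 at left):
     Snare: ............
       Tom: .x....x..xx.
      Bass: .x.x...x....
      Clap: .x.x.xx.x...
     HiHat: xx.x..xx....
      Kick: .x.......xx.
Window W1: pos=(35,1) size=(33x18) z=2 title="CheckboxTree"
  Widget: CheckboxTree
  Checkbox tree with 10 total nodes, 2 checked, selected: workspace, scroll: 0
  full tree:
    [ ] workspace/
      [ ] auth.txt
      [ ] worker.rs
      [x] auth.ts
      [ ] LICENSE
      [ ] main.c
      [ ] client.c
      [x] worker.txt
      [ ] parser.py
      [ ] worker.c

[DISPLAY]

                                                     
                           ┏━━━━━━━━━━━━━━━━━━━━━━━━━
━━━━━━━━━━━━━━━━━━━━━━━━━━━┃ CheckboxTree            
sicSequencer               ┠─────────────────────────
───────────────────────────┃>[-] workspace/          
   ▼12345678901            ┃   [ ] auth.txt          
are············            ┃   [ ] worker.rs         
Tom·█····█··██·            ┃   [x] auth.ts           
ass·█·█···█····            ┃   [ ] LICENSE           
lap·█·█·██·█···            ┃   [ ] main.c            
Hat██·█··██····            ┃   [ ] client.c          
ick·█·······██·            ┃   [x] worker.txt        
                           ┃   [ ] parser.py         
                           ┃   [ ] worker.c          
                           ┃                         
                           ┃                         
                           ┃                         
                           ┃                         
                           ┗━━━━━━━━━━━━━━━━━━━━━━━━━
                            ┃                        
━━━━━━━━━━━━━━━━━━━━━━━━━━━━┛                        
                                                     


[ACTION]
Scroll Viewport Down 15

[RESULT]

                           ┏━━━━━━━━━━━━━━━━━━━━━━━━━
━━━━━━━━━━━━━━━━━━━━━━━━━━━┃ CheckboxTree            
sicSequencer               ┠─────────────────────────
───────────────────────────┃>[-] workspace/          
   ▼12345678901            ┃   [ ] auth.txt          
are············            ┃   [ ] worker.rs         
Tom·█····█··██·            ┃   [x] auth.ts           
ass·█·█···█····            ┃   [ ] LICENSE           
lap·█·█·██·█···            ┃   [ ] main.c            
Hat██·█··██····            ┃   [ ] client.c          
ick·█·······██·            ┃   [x] worker.txt        
                           ┃   [ ] parser.py         
                           ┃   [ ] worker.c          
                           ┃                         
                           ┃                         
                           ┃                         
                           ┃                         
                           ┗━━━━━━━━━━━━━━━━━━━━━━━━━
                            ┃                        
━━━━━━━━━━━━━━━━━━━━━━━━━━━━┛                        
                                                     
                                                     


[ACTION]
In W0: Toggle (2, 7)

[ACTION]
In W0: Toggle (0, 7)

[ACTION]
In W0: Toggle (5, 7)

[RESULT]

                           ┏━━━━━━━━━━━━━━━━━━━━━━━━━
━━━━━━━━━━━━━━━━━━━━━━━━━━━┃ CheckboxTree            
sicSequencer               ┠─────────────────────────
───────────────────────────┃>[-] workspace/          
   ▼12345678901            ┃   [ ] auth.txt          
are·······█····            ┃   [ ] worker.rs         
Tom·█····█··██·            ┃   [x] auth.ts           
ass·█·█········            ┃   [ ] LICENSE           
lap·█·█·██·█···            ┃   [ ] main.c            
Hat██·█··██····            ┃   [ ] client.c          
ick·█·····█·██·            ┃   [x] worker.txt        
                           ┃   [ ] parser.py         
                           ┃   [ ] worker.c          
                           ┃                         
                           ┃                         
                           ┃                         
                           ┃                         
                           ┗━━━━━━━━━━━━━━━━━━━━━━━━━
                            ┃                        
━━━━━━━━━━━━━━━━━━━━━━━━━━━━┛                        
                                                     
                                                     


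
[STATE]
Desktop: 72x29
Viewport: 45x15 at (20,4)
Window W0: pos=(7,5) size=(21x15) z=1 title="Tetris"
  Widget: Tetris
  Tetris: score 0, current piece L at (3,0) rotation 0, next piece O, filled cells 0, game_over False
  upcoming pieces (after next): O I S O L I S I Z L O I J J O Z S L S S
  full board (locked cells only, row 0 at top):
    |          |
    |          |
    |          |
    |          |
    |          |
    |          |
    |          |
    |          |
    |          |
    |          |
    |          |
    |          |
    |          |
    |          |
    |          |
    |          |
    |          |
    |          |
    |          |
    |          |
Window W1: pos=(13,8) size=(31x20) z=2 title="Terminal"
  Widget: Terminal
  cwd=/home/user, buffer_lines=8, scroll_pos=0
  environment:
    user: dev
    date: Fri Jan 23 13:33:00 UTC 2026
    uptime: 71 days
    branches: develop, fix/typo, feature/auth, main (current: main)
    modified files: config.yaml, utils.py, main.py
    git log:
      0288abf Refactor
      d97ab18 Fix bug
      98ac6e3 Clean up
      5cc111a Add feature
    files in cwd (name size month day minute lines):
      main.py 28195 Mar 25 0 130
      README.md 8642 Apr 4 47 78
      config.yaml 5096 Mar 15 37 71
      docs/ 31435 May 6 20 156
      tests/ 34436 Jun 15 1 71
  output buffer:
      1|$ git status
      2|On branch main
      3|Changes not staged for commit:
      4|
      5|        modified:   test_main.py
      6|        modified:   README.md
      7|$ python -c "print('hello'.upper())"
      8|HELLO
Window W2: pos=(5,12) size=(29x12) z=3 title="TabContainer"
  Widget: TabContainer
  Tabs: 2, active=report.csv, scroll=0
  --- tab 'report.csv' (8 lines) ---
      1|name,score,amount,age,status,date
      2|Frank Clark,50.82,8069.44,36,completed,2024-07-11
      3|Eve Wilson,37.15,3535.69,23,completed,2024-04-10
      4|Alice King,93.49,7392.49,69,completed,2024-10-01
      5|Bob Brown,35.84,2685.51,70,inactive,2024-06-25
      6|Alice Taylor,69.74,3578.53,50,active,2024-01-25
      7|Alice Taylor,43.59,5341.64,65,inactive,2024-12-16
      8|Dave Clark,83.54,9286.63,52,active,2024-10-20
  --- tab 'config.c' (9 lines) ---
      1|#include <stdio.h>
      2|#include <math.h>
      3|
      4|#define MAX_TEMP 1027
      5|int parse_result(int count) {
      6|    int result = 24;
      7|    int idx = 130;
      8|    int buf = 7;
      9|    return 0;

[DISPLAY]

                                             
━━━━━━━┓                                     
       ┃                                     
───────┨                                     
━━━━━━━━━━━━━━━━━━━━━━━┓                     
nal                    ┃                     
───────────────────────┨                     
status                 ┃                     
━━━━━━━━━━━━━┓         ┃                     
             ┃or commit┃                     
─────────────┨         ┃                     
config.c     ┃test_main┃                     
─────────────┃README.md┃                     
unt,age,statu┃hello'.up┃                     
.82,8069.44,3┃         ┃                     


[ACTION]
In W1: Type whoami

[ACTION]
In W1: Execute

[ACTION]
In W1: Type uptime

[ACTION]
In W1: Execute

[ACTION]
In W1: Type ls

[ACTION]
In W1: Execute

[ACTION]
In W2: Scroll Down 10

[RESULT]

                                             
━━━━━━━┓                                     
       ┃                                     
───────┨                                     
━━━━━━━━━━━━━━━━━━━━━━━┓                     
nal                    ┃                     
───────────────────────┨                     
status                 ┃                     
━━━━━━━━━━━━━┓         ┃                     
             ┃or commit┃                     
─────────────┨         ┃                     
config.c     ┃test_main┃                     
─────────────┃README.md┃                     
54,9286.63,52┃hello'.up┃                     
             ┃         ┃                     
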